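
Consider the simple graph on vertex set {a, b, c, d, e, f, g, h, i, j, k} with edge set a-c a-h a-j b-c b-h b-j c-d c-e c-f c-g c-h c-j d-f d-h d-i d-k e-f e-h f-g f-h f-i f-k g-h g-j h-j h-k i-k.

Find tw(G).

A width-3 tree decomposition is:
Bags: B1 = {c, d, f, h}  B2 = {d, f, h, k}  B3 = {c, f, g, h}  B4 = {c, g, h, j}  B5 = {c, e, f, h}  B6 = {a, c, h, j}  B7 = {d, f, i, k}  B8 = {b, c, h, j}
Tree: B1–B2, B1–B3, B3–B4, B3–B5, B4–B6, B2–B7, B4–B8
Each bag holds 4 vertices, so the decomposition has width 3, which upper-bounds the treewidth. On the other hand G contains the 4-clique {a, c, h, j}. A clique must lie in a single bag of any decomposition, so no decomposition can have width below 3. Hence tw(G) = 3 exactly.

3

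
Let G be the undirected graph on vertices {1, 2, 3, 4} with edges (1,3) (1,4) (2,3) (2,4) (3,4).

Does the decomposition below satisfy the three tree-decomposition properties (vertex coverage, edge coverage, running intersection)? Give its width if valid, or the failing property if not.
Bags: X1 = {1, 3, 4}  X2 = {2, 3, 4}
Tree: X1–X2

Yes; width 2.

Vertex coverage: the bags together contain {1, 2, 3, 4}, the full vertex set. Edge coverage: each edge of G has both endpoints in at least one bag. Running intersection: for every vertex, the bags containing it form a connected subtree. All three properties hold, so this is a valid tree decomposition of width max|bag| − 1 = 2, and hence tw(G) ≤ 2.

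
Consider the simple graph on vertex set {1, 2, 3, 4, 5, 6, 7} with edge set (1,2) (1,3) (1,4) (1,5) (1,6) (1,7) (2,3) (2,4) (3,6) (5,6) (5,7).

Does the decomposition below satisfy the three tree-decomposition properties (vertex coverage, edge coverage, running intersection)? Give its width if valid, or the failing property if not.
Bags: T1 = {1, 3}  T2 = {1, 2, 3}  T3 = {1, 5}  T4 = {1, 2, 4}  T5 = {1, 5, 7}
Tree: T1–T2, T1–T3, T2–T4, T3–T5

A tree decomposition must satisfy three properties: every vertex lies in some bag; for every edge, both endpoints lie together in some bag; and for every vertex, the bags containing it form a connected subtree. Here vertex 6 appears in no bag, so the decomposition is invalid.

No — vertex 6 appears in no bag.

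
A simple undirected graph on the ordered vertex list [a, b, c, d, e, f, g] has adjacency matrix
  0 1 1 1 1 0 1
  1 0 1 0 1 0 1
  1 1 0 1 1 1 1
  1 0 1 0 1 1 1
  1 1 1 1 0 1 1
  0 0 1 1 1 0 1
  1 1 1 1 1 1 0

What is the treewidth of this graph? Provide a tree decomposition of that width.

Treewidth 4.
One such decomposition:
Bags: B1 = {a, b, c, e, g}  B2 = {a, c, d, e, g}  B3 = {c, d, e, f, g}
Tree: B1–B2, B2–B3

Each bag holds 5 vertices, so the decomposition has width 4, which upper-bounds the treewidth. On the other hand G contains the 5-clique {c, d, e, f, g}. A clique must lie in a single bag of any decomposition, so no decomposition can have width below 4. The upper and lower bounds meet at 4, so that is the treewidth.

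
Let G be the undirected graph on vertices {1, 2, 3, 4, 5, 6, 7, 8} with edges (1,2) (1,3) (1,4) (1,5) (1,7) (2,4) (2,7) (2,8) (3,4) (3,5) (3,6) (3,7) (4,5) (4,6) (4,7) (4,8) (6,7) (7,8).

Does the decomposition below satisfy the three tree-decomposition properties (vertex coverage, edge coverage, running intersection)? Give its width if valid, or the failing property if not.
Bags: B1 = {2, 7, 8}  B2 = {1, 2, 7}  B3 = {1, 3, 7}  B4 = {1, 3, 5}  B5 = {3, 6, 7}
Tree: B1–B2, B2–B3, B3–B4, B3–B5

A tree decomposition must satisfy three properties: every vertex lies in some bag; for every edge, both endpoints lie together in some bag; and for every vertex, the bags containing it form a connected subtree. Here vertex 4 appears in no bag, so the decomposition is invalid.

No — vertex 4 appears in no bag.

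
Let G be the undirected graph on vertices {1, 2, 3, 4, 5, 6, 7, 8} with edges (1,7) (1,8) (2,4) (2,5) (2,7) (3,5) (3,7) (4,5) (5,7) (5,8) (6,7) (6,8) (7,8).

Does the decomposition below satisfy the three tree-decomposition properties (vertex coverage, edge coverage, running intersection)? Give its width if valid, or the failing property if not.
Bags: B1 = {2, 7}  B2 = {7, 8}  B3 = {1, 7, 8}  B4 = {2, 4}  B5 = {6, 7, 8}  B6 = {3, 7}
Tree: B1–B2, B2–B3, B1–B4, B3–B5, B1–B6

No — vertex 5 appears in no bag.

A tree decomposition must satisfy three properties: every vertex lies in some bag; for every edge, both endpoints lie together in some bag; and for every vertex, the bags containing it form a connected subtree. Here vertex 5 appears in no bag, so the decomposition is invalid.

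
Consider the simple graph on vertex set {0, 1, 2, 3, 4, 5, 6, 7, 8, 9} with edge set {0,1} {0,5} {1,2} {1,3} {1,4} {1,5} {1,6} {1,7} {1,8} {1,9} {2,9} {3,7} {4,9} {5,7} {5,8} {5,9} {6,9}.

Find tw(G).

2

A width-2 tree decomposition is:
Bags: B1 = {1, 5, 8}  B2 = {1, 5, 9}  B3 = {1, 4, 9}  B4 = {1, 5, 7}  B5 = {1, 2, 9}  B6 = {1, 3, 7}  B7 = {1, 6, 9}  B8 = {0, 1, 5}
Tree: B1–B2, B2–B3, B1–B4, B2–B5, B4–B6, B5–B7, B4–B8
Each bag holds 3 vertices, so the decomposition has width 2, which upper-bounds the treewidth. On the other hand G contains the 3-clique {1, 2, 9}. A clique must lie in a single bag of any decomposition, so no decomposition can have width below 2. Hence tw(G) = 2 exactly.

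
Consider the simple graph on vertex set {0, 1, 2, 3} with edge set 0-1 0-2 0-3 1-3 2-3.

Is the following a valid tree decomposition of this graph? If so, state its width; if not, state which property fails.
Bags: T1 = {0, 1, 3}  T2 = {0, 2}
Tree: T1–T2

No — edge (3,2) lies in no bag.

A tree decomposition must satisfy three properties: every vertex lies in some bag; for every edge, both endpoints lie together in some bag; and for every vertex, the bags containing it form a connected subtree. Here edge (3,2) lies in no bag, so the decomposition is invalid.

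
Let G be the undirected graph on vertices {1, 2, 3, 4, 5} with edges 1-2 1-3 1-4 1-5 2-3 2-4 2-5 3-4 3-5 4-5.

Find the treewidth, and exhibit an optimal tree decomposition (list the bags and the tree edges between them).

Treewidth 4.
One such decomposition:
Bags: B1 = {1, 2, 3, 4, 5}
Tree: (single bag)

A single bag containing all 5 vertices is trivially a valid decomposition of width 4. On the other hand G contains the 5-clique {1, 2, 3, 4, 5}. A clique must lie in a single bag of any decomposition, so no decomposition can have width below 4. Therefore the treewidth is 4.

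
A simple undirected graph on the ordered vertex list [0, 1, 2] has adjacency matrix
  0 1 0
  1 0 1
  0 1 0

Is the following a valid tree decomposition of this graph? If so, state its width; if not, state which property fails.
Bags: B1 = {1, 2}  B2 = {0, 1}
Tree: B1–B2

Every vertex of G appears in some bag (union = {0, 1, 2}); every edge is covered by a bag; and for each vertex v the set of bags containing v is connected in the bag tree. The decomposition is therefore valid. The largest bag has 2 vertices, so the width is 1.

Yes; width 1.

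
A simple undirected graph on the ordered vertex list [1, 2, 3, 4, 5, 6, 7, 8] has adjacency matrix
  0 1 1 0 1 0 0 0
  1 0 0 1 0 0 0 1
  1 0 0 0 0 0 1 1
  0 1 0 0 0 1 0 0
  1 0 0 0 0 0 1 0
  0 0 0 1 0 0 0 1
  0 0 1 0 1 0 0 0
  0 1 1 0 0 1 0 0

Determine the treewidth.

2

A width-2 tree decomposition is:
Bags: B1 = {1, 5, 7}  B2 = {1, 3, 7}  B3 = {1, 2, 3}  B4 = {2, 3, 8}  B5 = {2, 4, 8}  B6 = {4, 6, 8}
Tree: B1–B2, B2–B3, B3–B4, B4–B5, B5–B6
Each bag holds 3 vertices, so the decomposition has width 2, which upper-bounds the treewidth. The edges 5–7–3–1–5 form a cycle, so G is not a tree and its treewidth is at least 2. Hence tw(G) = 2 exactly.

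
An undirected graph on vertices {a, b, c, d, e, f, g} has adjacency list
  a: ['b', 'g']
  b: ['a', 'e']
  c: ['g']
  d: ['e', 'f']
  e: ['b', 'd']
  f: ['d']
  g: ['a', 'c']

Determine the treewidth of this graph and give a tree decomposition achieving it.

Treewidth 1.
Bags: B1 = {c, g}  B2 = {a, g}  B3 = {a, b}  B4 = {b, e}  B5 = {d, e}  B6 = {d, f}
Tree: B1–B2, B2–B3, B3–B4, B4–B5, B5–B6

Every bag has size at most 2, so the width is 2 − 1 = 1 and tw(G) ≤ 1. Since G has at least one edge (e.g. c–g), it is not an edgeless graph, so tw(G) ≥ 1. Combining the bounds, tw(G) = 1.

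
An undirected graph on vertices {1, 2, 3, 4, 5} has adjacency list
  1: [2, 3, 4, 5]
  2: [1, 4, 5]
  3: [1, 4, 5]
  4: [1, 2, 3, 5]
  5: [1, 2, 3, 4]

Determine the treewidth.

3

A width-3 tree decomposition is:
Bags: B1 = {1, 2, 4, 5}  B2 = {1, 3, 4, 5}
Tree: B1–B2
Each bag holds 4 vertices, so the decomposition has width 3, which upper-bounds the treewidth. On the other hand G contains the 4-clique {1, 2, 4, 5}. A clique must lie in a single bag of any decomposition, so no decomposition can have width below 3. Hence tw(G) = 3 exactly.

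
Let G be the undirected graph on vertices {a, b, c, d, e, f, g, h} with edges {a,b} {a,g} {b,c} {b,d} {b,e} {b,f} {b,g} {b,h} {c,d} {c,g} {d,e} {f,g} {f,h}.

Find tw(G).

A width-2 tree decomposition is:
Bags: B1 = {b, f, g}  B2 = {b, c, g}  B3 = {b, c, d}  B4 = {a, b, g}  B5 = {b, f, h}  B6 = {b, d, e}
Tree: B1–B2, B2–B3, B2–B4, B1–B5, B3–B6
The largest bag has 3 vertices, giving width 2; this decomposition certifies tw(G) ≤ 2. On the other hand G contains the 3-clique {b, d, e}. A clique must lie in a single bag of any decomposition, so no decomposition can have width below 2. Hence tw(G) = 2 exactly.

2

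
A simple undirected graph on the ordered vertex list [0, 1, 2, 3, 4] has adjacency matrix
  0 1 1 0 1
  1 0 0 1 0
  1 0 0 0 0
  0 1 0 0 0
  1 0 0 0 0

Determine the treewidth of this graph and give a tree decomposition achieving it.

Treewidth 1.
Bags: B1 = {0, 1}  B2 = {0, 2}  B3 = {1, 3}  B4 = {0, 4}
Tree: B1–B2, B1–B3, B1–B4

The largest bag has 2 vertices, giving width 1; this decomposition certifies tw(G) ≤ 1. Since G has at least one edge (e.g. 1–0), it is not an edgeless graph, so tw(G) ≥ 1. Therefore the treewidth is 1.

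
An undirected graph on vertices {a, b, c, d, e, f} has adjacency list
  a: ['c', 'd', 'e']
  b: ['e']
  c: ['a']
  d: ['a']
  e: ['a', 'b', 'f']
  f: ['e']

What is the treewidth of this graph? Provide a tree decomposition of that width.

Each bag holds 2 vertices, so the decomposition has width 1, which upper-bounds the treewidth. G has an edge, so its treewidth is at least 1. Therefore the treewidth is 1.

Treewidth 1.
Bags: B1 = {a, c}  B2 = {a, e}  B3 = {e, f}  B4 = {a, d}  B5 = {b, e}
Tree: B1–B2, B2–B3, B2–B4, B3–B5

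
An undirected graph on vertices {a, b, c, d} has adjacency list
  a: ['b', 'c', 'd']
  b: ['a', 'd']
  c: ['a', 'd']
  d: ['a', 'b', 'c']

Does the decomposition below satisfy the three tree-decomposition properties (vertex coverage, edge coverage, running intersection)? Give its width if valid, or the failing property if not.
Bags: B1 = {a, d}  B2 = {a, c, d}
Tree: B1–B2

No — vertex b appears in no bag.

A tree decomposition must satisfy three properties: every vertex lies in some bag; for every edge, both endpoints lie together in some bag; and for every vertex, the bags containing it form a connected subtree. Here vertex b appears in no bag, so the decomposition is invalid.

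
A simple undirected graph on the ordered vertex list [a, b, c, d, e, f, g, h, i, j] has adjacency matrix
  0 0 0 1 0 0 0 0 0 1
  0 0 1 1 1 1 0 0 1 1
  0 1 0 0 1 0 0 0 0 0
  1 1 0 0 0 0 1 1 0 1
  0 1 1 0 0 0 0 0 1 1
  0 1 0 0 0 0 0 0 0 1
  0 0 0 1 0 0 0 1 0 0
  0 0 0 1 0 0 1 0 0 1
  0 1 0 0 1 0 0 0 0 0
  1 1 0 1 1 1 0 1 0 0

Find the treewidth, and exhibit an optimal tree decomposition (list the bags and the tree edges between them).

Treewidth 2.
One such decomposition:
Bags: B1 = {b, e, j}  B2 = {b, f, j}  B3 = {b, d, j}  B4 = {d, h, j}  B5 = {b, c, e}  B6 = {b, e, i}  B7 = {d, g, h}  B8 = {a, d, j}
Tree: B1–B2, B2–B3, B3–B4, B1–B5, B1–B6, B4–B7, B3–B8

The largest bag has 3 vertices, giving width 2; this decomposition certifies tw(G) ≤ 2. On the other hand G contains the 3-clique {d, g, h}. A clique must lie in a single bag of any decomposition, so no decomposition can have width below 2. Combining the bounds, tw(G) = 2.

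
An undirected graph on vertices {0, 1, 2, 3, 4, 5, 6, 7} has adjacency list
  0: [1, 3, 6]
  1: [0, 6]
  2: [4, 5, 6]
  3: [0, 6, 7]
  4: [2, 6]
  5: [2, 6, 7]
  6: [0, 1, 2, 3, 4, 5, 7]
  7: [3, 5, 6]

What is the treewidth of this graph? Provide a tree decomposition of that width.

Treewidth 2.
One such decomposition:
Bags: B1 = {2, 5, 6}  B2 = {2, 4, 6}  B3 = {5, 6, 7}  B4 = {3, 6, 7}  B5 = {0, 3, 6}  B6 = {0, 1, 6}
Tree: B1–B2, B1–B3, B3–B4, B4–B5, B5–B6

The largest bag has 3 vertices, giving width 2; this decomposition certifies tw(G) ≤ 2. On the other hand G contains the 3-clique {0, 1, 6}. A clique must lie in a single bag of any decomposition, so no decomposition can have width below 2. Hence tw(G) = 2 exactly.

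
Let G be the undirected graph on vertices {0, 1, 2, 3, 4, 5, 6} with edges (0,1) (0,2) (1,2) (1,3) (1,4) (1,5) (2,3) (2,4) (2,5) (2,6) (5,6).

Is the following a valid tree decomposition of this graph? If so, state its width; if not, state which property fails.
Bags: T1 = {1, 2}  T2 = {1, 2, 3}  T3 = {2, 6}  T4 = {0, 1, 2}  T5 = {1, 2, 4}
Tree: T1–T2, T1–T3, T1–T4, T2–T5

A tree decomposition must satisfy three properties: every vertex lies in some bag; for every edge, both endpoints lie together in some bag; and for every vertex, the bags containing it form a connected subtree. Here vertex 5 appears in no bag, so the decomposition is invalid.

No — vertex 5 appears in no bag.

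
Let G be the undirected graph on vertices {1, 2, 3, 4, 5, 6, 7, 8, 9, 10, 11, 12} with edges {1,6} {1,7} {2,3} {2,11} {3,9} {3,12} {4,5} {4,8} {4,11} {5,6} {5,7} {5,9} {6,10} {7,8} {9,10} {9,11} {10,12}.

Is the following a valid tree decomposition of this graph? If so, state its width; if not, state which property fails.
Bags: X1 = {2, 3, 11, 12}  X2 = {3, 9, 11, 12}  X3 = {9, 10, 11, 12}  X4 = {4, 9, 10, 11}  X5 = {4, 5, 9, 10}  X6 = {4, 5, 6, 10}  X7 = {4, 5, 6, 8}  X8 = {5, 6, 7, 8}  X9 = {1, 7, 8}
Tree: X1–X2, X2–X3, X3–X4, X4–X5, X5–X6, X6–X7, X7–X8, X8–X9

No — edge (6,1) lies in no bag.

A tree decomposition must satisfy three properties: every vertex lies in some bag; for every edge, both endpoints lie together in some bag; and for every vertex, the bags containing it form a connected subtree. Here edge (6,1) lies in no bag, so the decomposition is invalid.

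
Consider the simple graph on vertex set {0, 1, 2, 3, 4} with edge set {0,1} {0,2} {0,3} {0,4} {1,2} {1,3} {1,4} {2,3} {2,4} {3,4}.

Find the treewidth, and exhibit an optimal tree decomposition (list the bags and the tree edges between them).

Treewidth 4.
One optimal decomposition is:
Bags: B1 = {0, 1, 2, 3, 4}
Tree: (single bag)

With just one bag of size 5, the width is 5 − 1 = 4, so tw(G) ≤ 4. On the other hand G contains the 5-clique {0, 1, 2, 3, 4}. A clique must lie in a single bag of any decomposition, so no decomposition can have width below 4. Combining the bounds, tw(G) = 4.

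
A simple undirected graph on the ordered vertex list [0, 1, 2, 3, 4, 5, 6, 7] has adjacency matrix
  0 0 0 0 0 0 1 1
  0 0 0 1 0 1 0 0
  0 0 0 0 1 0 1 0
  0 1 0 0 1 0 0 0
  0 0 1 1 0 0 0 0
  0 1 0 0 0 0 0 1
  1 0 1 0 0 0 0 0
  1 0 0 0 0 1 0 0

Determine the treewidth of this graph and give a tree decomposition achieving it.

Treewidth 2.
One optimal decomposition is:
Bags: B1 = {2, 4, 6}  B2 = {3, 4, 6}  B3 = {1, 3, 6}  B4 = {1, 5, 6}  B5 = {5, 6, 7}  B6 = {0, 6, 7}
Tree: B1–B2, B2–B3, B3–B4, B4–B5, B5–B6

Each bag holds 3 vertices, so the decomposition has width 2, which upper-bounds the treewidth. Since 6–2–4–3–1–5–7–0–6 is a cycle in G, G is not acyclic. Forests are exactly the graphs of treewidth ≤ 1, so tw(G) ≥ 2. Combining the bounds, tw(G) = 2.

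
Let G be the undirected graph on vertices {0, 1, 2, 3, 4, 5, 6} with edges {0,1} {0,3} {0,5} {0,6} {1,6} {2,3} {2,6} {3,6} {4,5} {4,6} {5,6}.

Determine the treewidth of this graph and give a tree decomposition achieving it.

Treewidth 2.
One such decomposition:
Bags: B1 = {0, 5, 6}  B2 = {4, 5, 6}  B3 = {0, 3, 6}  B4 = {0, 1, 6}  B5 = {2, 3, 6}
Tree: B1–B2, B1–B3, B3–B4, B3–B5

Each bag holds 3 vertices, so the decomposition has width 2, which upper-bounds the treewidth. Conversely, {0, 1, 6} is a clique of size 3, and the vertices of any clique must share a bag in every tree decomposition; so some bag has ≥ 3 vertices and tw(G) ≥ 2. The upper and lower bounds meet at 2, so that is the treewidth.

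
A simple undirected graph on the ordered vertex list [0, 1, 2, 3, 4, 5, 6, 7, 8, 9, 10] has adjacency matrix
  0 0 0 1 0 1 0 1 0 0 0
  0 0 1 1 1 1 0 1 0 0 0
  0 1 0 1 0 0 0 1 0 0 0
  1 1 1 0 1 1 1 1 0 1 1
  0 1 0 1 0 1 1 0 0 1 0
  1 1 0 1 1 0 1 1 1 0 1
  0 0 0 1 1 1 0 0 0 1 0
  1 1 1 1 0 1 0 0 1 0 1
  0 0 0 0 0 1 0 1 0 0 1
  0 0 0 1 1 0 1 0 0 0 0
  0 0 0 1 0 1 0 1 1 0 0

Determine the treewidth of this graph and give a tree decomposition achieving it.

Treewidth 3.
One such decomposition:
Bags: B1 = {1, 3, 4, 5}  B2 = {1, 3, 5, 7}  B3 = {3, 4, 5, 6}  B4 = {0, 3, 5, 7}  B5 = {1, 2, 3, 7}  B6 = {3, 4, 6, 9}  B7 = {3, 5, 7, 10}  B8 = {5, 7, 8, 10}
Tree: B1–B2, B1–B3, B2–B4, B2–B5, B3–B6, B4–B7, B7–B8

Each bag holds 4 vertices, so the decomposition has width 3, which upper-bounds the treewidth. Conversely, {5, 7, 8, 10} is a clique of size 4, and the vertices of any clique must share a bag in every tree decomposition; so some bag has ≥ 4 vertices and tw(G) ≥ 3. Therefore the treewidth is 3.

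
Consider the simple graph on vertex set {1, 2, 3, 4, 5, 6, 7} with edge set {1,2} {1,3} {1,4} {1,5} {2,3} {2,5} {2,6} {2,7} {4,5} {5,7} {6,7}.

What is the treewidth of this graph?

A width-2 tree decomposition is:
Bags: B1 = {1, 2, 5}  B2 = {2, 5, 7}  B3 = {1, 2, 3}  B4 = {1, 4, 5}  B5 = {2, 6, 7}
Tree: B1–B2, B1–B3, B1–B4, B2–B5
Every bag has size at most 3, so the width is 3 − 1 = 2 and tw(G) ≤ 2. Conversely, {1, 2, 3} is a clique of size 3, and the vertices of any clique must share a bag in every tree decomposition; so some bag has ≥ 3 vertices and tw(G) ≥ 2. The upper and lower bounds meet at 2, so that is the treewidth.

2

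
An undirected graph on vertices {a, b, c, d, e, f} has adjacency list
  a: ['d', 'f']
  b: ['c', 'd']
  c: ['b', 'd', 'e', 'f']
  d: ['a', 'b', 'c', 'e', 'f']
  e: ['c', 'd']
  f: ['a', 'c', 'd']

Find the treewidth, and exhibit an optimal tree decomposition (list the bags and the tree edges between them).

Treewidth 2.
One such decomposition:
Bags: B1 = {c, d, f}  B2 = {c, d, e}  B3 = {b, c, d}  B4 = {a, d, f}
Tree: B1–B2, B2–B3, B1–B4

Every bag has size at most 3, so the width is 3 − 1 = 2 and tw(G) ≤ 2. Conversely, {c, d, e} is a clique of size 3, and the vertices of any clique must share a bag in every tree decomposition; so some bag has ≥ 3 vertices and tw(G) ≥ 2. Combining the bounds, tw(G) = 2.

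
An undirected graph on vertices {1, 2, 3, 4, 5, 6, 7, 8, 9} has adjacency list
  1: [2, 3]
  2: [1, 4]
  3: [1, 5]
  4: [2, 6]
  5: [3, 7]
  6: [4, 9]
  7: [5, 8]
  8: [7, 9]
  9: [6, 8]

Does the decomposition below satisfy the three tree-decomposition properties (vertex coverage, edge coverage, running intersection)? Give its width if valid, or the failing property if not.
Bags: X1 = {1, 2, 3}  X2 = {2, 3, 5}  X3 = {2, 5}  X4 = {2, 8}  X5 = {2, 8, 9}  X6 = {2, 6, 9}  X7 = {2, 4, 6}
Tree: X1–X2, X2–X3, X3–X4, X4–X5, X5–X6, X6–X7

No — vertex 7 appears in no bag.

A tree decomposition must satisfy three properties: every vertex lies in some bag; for every edge, both endpoints lie together in some bag; and for every vertex, the bags containing it form a connected subtree. Here vertex 7 appears in no bag, so the decomposition is invalid.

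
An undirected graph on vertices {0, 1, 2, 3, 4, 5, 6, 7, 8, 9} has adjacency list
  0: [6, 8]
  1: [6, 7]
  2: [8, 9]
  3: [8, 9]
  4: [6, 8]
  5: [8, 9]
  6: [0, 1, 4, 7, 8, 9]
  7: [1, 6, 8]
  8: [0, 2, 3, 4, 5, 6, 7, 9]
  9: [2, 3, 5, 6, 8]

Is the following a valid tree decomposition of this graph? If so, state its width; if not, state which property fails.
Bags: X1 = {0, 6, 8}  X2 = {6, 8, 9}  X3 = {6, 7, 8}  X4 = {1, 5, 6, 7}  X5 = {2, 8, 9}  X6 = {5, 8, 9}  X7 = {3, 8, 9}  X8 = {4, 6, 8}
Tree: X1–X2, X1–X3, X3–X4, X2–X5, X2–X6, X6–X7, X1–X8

No — bags containing vertex 5 are not connected in the tree.

A tree decomposition must satisfy three properties: every vertex lies in some bag; for every edge, both endpoints lie together in some bag; and for every vertex, the bags containing it form a connected subtree. Here bags containing vertex 5 are not connected in the tree, so the decomposition is invalid.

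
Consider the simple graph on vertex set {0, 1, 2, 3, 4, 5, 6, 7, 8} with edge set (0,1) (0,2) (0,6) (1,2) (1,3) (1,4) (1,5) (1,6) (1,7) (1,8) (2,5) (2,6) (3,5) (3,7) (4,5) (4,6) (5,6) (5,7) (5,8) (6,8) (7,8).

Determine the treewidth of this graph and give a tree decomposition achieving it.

Treewidth 3.
Bags: B1 = {1, 2, 5, 6}  B2 = {0, 1, 2, 6}  B3 = {1, 4, 5, 6}  B4 = {1, 5, 6, 8}  B5 = {1, 5, 7, 8}  B6 = {1, 3, 5, 7}
Tree: B1–B2, B1–B3, B1–B4, B4–B5, B5–B6

Every bag has size at most 4, so the width is 4 − 1 = 3 and tw(G) ≤ 3. On the other hand G contains the 4-clique {0, 1, 2, 6}. A clique must lie in a single bag of any decomposition, so no decomposition can have width below 3. The upper and lower bounds meet at 3, so that is the treewidth.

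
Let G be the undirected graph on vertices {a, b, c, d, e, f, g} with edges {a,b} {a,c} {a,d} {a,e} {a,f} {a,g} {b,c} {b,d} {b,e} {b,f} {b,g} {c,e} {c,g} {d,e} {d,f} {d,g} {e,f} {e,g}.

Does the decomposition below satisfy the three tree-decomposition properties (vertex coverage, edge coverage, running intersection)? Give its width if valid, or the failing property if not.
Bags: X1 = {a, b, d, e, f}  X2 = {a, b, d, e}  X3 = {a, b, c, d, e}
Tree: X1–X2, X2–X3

A tree decomposition must satisfy three properties: every vertex lies in some bag; for every edge, both endpoints lie together in some bag; and for every vertex, the bags containing it form a connected subtree. Here vertex g appears in no bag, so the decomposition is invalid.

No — vertex g appears in no bag.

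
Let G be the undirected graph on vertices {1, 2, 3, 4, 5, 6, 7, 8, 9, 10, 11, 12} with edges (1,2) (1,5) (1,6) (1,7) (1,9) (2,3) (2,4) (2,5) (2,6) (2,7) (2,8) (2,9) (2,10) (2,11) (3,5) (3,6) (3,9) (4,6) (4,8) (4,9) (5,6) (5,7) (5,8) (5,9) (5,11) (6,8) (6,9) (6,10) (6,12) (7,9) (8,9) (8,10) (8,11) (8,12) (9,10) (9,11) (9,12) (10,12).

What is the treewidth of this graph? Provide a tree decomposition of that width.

Every bag has size at most 5, so the width is 5 − 1 = 4 and tw(G) ≤ 4. Conversely, {2, 6, 8, 9, 10} is a clique of size 5, and the vertices of any clique must share a bag in every tree decomposition; so some bag has ≥ 5 vertices and tw(G) ≥ 4. Therefore the treewidth is 4.

Treewidth 4.
Bags: B1 = {2, 3, 5, 6, 9}  B2 = {2, 5, 6, 8, 9}  B3 = {2, 6, 8, 9, 10}  B4 = {6, 8, 9, 10, 12}  B5 = {2, 5, 8, 9, 11}  B6 = {1, 2, 5, 6, 9}  B7 = {1, 2, 5, 7, 9}  B8 = {2, 4, 6, 8, 9}
Tree: B1–B2, B2–B3, B3–B4, B2–B5, B2–B6, B6–B7, B2–B8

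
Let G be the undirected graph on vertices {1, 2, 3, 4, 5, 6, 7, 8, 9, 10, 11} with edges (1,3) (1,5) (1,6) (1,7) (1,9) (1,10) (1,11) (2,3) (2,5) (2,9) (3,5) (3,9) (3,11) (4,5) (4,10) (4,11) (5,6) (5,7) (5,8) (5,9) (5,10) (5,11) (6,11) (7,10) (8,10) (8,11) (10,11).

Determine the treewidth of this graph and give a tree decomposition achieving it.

Treewidth 3.
Bags: B1 = {1, 5, 6, 11}  B2 = {1, 5, 10, 11}  B3 = {5, 8, 10, 11}  B4 = {1, 3, 5, 11}  B5 = {1, 3, 5, 9}  B6 = {4, 5, 10, 11}  B7 = {1, 5, 7, 10}  B8 = {2, 3, 5, 9}
Tree: B1–B2, B2–B3, B2–B4, B4–B5, B3–B6, B2–B7, B5–B8

The largest bag has 4 vertices, giving width 3; this decomposition certifies tw(G) ≤ 3. On the other hand G contains the 4-clique {5, 8, 10, 11}. A clique must lie in a single bag of any decomposition, so no decomposition can have width below 3. Combining the bounds, tw(G) = 3.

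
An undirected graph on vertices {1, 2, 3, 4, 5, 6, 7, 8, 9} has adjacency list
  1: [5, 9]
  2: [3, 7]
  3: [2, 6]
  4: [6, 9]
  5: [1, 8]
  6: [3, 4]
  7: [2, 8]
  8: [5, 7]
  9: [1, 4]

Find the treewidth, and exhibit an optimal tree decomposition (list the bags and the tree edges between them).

Every bag has size at most 3, so the width is 3 − 1 = 2 and tw(G) ≤ 2. Since 3–2–7–8–5–1–9–4–6–3 is a cycle in G, G is not acyclic. Forests are exactly the graphs of treewidth ≤ 1, so tw(G) ≥ 2. Combining the bounds, tw(G) = 2.

Treewidth 2.
One such decomposition:
Bags: B1 = {2, 3, 7}  B2 = {3, 7, 8}  B3 = {3, 5, 8}  B4 = {1, 3, 5}  B5 = {1, 3, 9}  B6 = {3, 4, 9}  B7 = {3, 4, 6}
Tree: B1–B2, B2–B3, B3–B4, B4–B5, B5–B6, B6–B7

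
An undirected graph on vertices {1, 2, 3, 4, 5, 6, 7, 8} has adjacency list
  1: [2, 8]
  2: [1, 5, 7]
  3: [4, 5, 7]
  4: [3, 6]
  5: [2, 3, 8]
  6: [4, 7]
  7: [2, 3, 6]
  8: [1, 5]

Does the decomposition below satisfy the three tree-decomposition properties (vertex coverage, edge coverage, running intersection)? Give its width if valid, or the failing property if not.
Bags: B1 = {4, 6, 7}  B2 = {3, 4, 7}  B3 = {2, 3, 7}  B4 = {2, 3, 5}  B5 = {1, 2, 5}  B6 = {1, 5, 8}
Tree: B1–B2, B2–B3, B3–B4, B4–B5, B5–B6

Yes; width 2.

Checking the three conditions: (i) the bags cover all of {1, 2, 3, 4, 5, 6, 7, 8}; (ii) for each edge, some bag contains both endpoints; (iii) the bags containing any fixed vertex form a subtree. All hold, so the decomposition is valid with width 3 − 1 = 2.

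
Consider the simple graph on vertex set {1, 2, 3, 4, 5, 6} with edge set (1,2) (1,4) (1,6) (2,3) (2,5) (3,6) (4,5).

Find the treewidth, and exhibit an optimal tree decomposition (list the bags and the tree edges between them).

Treewidth 2.
One optimal decomposition is:
Bags: B1 = {1, 4, 5}  B2 = {1, 2, 5}  B3 = {1, 2, 6}  B4 = {2, 3, 6}
Tree: B1–B2, B2–B3, B3–B4

Each bag holds 3 vertices, so the decomposition has width 2, which upper-bounds the treewidth. Since 4–5–2–1–4 is a cycle in G, G is not acyclic. Forests are exactly the graphs of treewidth ≤ 1, so tw(G) ≥ 2. The upper and lower bounds meet at 2, so that is the treewidth.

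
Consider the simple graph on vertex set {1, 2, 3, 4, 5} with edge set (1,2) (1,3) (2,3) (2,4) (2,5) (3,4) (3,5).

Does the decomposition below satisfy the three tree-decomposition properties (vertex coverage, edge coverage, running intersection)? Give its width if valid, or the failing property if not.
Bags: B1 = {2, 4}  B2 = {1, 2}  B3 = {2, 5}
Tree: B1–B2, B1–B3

No — vertex 3 appears in no bag.

A tree decomposition must satisfy three properties: every vertex lies in some bag; for every edge, both endpoints lie together in some bag; and for every vertex, the bags containing it form a connected subtree. Here vertex 3 appears in no bag, so the decomposition is invalid.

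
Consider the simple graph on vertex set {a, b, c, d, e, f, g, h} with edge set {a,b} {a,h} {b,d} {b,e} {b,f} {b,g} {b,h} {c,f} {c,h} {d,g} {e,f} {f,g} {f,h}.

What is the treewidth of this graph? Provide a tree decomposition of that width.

Treewidth 2.
One optimal decomposition is:
Bags: B1 = {b, f, h}  B2 = {a, b, h}  B3 = {b, e, f}  B4 = {b, f, g}  B5 = {c, f, h}  B6 = {b, d, g}
Tree: B1–B2, B1–B3, B1–B4, B1–B5, B4–B6

Each bag holds 3 vertices, so the decomposition has width 2, which upper-bounds the treewidth. On the other hand G contains the 3-clique {c, f, h}. A clique must lie in a single bag of any decomposition, so no decomposition can have width below 2. Therefore the treewidth is 2.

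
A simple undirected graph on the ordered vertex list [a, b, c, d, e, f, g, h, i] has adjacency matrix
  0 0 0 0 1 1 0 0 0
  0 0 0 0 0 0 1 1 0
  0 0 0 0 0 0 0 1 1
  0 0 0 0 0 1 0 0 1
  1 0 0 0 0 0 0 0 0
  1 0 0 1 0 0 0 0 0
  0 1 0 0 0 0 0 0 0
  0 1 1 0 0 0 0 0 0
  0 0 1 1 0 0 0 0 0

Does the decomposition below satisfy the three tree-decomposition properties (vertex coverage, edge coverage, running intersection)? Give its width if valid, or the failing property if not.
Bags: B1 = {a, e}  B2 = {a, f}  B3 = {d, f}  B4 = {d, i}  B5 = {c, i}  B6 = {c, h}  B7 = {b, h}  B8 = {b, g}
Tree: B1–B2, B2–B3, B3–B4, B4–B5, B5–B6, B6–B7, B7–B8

Vertex coverage: the bags together contain {a, b, c, d, e, f, g, h, i}, the full vertex set. Edge coverage: each edge of G has both endpoints in at least one bag. Running intersection: for every vertex, the bags containing it form a connected subtree. All three properties hold, so this is a valid tree decomposition of width max|bag| − 1 = 1, and hence tw(G) ≤ 1.

Yes; width 1.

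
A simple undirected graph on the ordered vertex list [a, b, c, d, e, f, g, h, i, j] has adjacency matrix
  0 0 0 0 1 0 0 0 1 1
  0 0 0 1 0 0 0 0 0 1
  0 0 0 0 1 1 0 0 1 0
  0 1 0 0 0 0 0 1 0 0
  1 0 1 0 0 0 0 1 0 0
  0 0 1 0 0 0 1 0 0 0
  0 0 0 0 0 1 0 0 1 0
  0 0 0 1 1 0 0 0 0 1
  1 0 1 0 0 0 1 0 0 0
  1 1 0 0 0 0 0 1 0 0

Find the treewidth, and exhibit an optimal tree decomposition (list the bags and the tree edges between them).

Each bag holds 3 vertices, so the decomposition has width 2, which upper-bounds the treewidth. For the lower bound, G contains the cycle g–f–c–i–g, so G is not a forest; only forests have treewidth ≤ 1, hence tw(G) ≥ 2. The upper and lower bounds meet at 2, so that is the treewidth.

Treewidth 2.
One such decomposition:
Bags: B1 = {f, g, i}  B2 = {c, f, i}  B3 = {a, c, i}  B4 = {a, c, e}  B5 = {a, e, j}  B6 = {e, h, j}  B7 = {b, h, j}  B8 = {b, d, h}
Tree: B1–B2, B2–B3, B3–B4, B4–B5, B5–B6, B6–B7, B7–B8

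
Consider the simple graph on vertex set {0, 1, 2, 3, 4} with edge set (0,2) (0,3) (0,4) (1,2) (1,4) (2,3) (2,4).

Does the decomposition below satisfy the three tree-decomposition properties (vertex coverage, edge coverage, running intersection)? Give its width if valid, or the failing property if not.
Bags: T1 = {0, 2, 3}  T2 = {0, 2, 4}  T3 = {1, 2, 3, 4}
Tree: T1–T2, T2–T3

No — bags containing vertex 3 are not connected in the tree.

A tree decomposition must satisfy three properties: every vertex lies in some bag; for every edge, both endpoints lie together in some bag; and for every vertex, the bags containing it form a connected subtree. Here bags containing vertex 3 are not connected in the tree, so the decomposition is invalid.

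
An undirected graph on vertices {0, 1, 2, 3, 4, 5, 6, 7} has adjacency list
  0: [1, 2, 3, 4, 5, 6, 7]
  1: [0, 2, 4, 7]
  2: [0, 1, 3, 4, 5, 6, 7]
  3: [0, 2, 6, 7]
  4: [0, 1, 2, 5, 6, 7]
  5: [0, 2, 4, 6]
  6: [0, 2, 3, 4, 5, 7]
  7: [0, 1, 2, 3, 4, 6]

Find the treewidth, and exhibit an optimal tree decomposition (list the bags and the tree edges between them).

Each bag holds 5 vertices, so the decomposition has width 4, which upper-bounds the treewidth. Conversely, {0, 2, 3, 6, 7} is a clique of size 5, and the vertices of any clique must share a bag in every tree decomposition; so some bag has ≥ 5 vertices and tw(G) ≥ 4. Hence tw(G) = 4 exactly.

Treewidth 4.
Bags: B1 = {0, 1, 2, 4, 7}  B2 = {0, 2, 4, 6, 7}  B3 = {0, 2, 3, 6, 7}  B4 = {0, 2, 4, 5, 6}
Tree: B1–B2, B2–B3, B2–B4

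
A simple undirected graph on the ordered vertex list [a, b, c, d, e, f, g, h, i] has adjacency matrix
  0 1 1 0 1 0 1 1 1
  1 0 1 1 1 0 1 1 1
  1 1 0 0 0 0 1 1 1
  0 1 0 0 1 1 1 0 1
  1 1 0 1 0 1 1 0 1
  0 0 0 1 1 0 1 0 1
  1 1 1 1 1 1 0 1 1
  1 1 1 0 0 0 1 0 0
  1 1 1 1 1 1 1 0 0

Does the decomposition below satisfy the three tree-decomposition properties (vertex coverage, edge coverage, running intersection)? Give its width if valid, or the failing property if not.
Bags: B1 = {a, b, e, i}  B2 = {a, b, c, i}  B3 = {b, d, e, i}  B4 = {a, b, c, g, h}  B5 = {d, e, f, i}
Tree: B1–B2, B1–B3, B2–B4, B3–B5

A tree decomposition must satisfy three properties: every vertex lies in some bag; for every edge, both endpoints lie together in some bag; and for every vertex, the bags containing it form a connected subtree. Here edge (e,g) lies in no bag, so the decomposition is invalid.

No — edge (e,g) lies in no bag.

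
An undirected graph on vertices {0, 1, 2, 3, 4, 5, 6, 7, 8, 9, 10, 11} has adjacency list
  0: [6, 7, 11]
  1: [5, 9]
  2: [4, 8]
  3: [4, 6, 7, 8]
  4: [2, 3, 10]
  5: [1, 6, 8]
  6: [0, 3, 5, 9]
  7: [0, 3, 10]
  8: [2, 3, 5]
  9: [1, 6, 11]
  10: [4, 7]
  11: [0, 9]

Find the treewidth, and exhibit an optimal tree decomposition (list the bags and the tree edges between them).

Treewidth 3.
Bags: B1 = {1, 5, 9, 11}  B2 = {5, 6, 9, 11}  B3 = {0, 5, 6, 11}  B4 = {0, 5, 6, 8}  B5 = {0, 3, 6, 8}  B6 = {0, 3, 7, 8}  B7 = {2, 3, 7, 8}  B8 = {2, 3, 4, 7}  B9 = {2, 4, 7, 10}
Tree: B1–B2, B2–B3, B3–B4, B4–B5, B5–B6, B6–B7, B7–B8, B8–B9

Each bag holds 4 vertices, so the decomposition has width 3, which upper-bounds the treewidth. For the lower bound: the 4 vertex sets {1,9,11}, {5}, {6}, {0,3,7,8} are disjoint, each induces a connected subgraph, and every pair is joined by at least one edge of G. Contracting each set to a single vertex therefore yields K_{4} as a minor, and since treewidth is minor-monotone, tw(G) ≥ tw(K_{4}) = 3. Combining the bounds, tw(G) = 3.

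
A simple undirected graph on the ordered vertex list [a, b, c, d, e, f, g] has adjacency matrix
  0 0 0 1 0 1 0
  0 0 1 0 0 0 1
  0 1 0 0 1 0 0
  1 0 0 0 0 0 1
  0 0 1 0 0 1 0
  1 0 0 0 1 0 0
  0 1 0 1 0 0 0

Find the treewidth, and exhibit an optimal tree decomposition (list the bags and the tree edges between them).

The largest bag has 3 vertices, giving width 2; this decomposition certifies tw(G) ≤ 2. Since g–d–a–f–e–c–b–g is a cycle in G, G is not acyclic. Forests are exactly the graphs of treewidth ≤ 1, so tw(G) ≥ 2. Hence tw(G) = 2 exactly.

Treewidth 2.
One such decomposition:
Bags: B1 = {a, d, g}  B2 = {a, f, g}  B3 = {e, f, g}  B4 = {c, e, g}  B5 = {b, c, g}
Tree: B1–B2, B2–B3, B3–B4, B4–B5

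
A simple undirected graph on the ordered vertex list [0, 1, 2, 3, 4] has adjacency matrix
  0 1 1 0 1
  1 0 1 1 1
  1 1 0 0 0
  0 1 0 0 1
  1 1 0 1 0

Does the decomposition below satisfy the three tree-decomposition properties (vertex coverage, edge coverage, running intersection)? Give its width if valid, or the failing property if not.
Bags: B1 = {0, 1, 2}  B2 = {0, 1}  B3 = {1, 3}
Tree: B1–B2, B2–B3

A tree decomposition must satisfy three properties: every vertex lies in some bag; for every edge, both endpoints lie together in some bag; and for every vertex, the bags containing it form a connected subtree. Here vertex 4 appears in no bag, so the decomposition is invalid.

No — vertex 4 appears in no bag.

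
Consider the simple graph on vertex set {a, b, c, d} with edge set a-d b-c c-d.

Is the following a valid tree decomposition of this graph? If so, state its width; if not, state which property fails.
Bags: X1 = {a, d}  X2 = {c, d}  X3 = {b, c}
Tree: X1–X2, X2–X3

Vertex coverage: the bags together contain {a, b, c, d}, the full vertex set. Edge coverage: each edge of G has both endpoints in at least one bag. Running intersection: for every vertex, the bags containing it form a connected subtree. All three properties hold, so this is a valid tree decomposition of width max|bag| − 1 = 1, and hence tw(G) ≤ 1.

Yes; width 1.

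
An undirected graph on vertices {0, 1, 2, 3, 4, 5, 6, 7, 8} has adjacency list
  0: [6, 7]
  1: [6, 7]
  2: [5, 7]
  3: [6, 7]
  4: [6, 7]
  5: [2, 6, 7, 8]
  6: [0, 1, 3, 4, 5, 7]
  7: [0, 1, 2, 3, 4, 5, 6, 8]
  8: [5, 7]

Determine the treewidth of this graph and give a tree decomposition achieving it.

Treewidth 2.
One optimal decomposition is:
Bags: B1 = {2, 5, 7}  B2 = {5, 7, 8}  B3 = {5, 6, 7}  B4 = {3, 6, 7}  B5 = {4, 6, 7}  B6 = {1, 6, 7}  B7 = {0, 6, 7}
Tree: B1–B2, B2–B3, B3–B4, B3–B5, B4–B6, B3–B7

Every bag has size at most 3, so the width is 3 − 1 = 2 and tw(G) ≤ 2. For the lower bound, the 3 vertices {5, 7, 8} are pairwise adjacent, and any tree decomposition puts a clique entirely inside one bag — forcing width ≥ 2. Combining the bounds, tw(G) = 2.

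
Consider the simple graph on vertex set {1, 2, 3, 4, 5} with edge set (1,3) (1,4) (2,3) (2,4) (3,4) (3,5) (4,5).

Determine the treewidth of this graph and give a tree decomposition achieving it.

Each bag holds 3 vertices, so the decomposition has width 2, which upper-bounds the treewidth. On the other hand G contains the 3-clique {1, 3, 4}. A clique must lie in a single bag of any decomposition, so no decomposition can have width below 2. Combining the bounds, tw(G) = 2.

Treewidth 2.
One such decomposition:
Bags: B1 = {3, 4, 5}  B2 = {2, 3, 4}  B3 = {1, 3, 4}
Tree: B1–B2, B2–B3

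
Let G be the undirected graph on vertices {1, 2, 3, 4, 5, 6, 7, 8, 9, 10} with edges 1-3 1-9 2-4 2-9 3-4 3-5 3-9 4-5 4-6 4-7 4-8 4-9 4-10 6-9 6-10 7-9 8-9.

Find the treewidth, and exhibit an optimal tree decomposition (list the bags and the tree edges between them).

Treewidth 2.
One such decomposition:
Bags: B1 = {4, 7, 9}  B2 = {4, 6, 9}  B3 = {2, 4, 9}  B4 = {3, 4, 9}  B5 = {3, 4, 5}  B6 = {1, 3, 9}  B7 = {4, 8, 9}  B8 = {4, 6, 10}
Tree: B1–B2, B1–B3, B3–B4, B4–B5, B4–B6, B2–B7, B2–B8

The largest bag has 3 vertices, giving width 2; this decomposition certifies tw(G) ≤ 2. Conversely, {1, 3, 9} is a clique of size 3, and the vertices of any clique must share a bag in every tree decomposition; so some bag has ≥ 3 vertices and tw(G) ≥ 2. Combining the bounds, tw(G) = 2.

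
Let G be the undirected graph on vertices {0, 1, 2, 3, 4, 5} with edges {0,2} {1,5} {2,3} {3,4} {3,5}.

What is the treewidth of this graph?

1

A width-1 tree decomposition is:
Bags: B1 = {3, 5}  B2 = {2, 3}  B3 = {0, 2}  B4 = {1, 5}  B5 = {3, 4}
Tree: B1–B2, B2–B3, B1–B4, B2–B5
Each bag holds 2 vertices, so the decomposition has width 1, which upper-bounds the treewidth. G has an edge, so its treewidth is at least 1. The upper and lower bounds meet at 1, so that is the treewidth.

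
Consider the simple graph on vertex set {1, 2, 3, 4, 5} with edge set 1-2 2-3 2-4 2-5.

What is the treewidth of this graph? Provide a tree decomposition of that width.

Each bag holds 2 vertices, so the decomposition has width 1, which upper-bounds the treewidth. Since G has at least one edge (e.g. 4–2), it is not an edgeless graph, so tw(G) ≥ 1. Hence tw(G) = 1 exactly.

Treewidth 1.
One such decomposition:
Bags: B1 = {2, 4}  B2 = {2, 5}  B3 = {1, 2}  B4 = {2, 3}
Tree: B1–B2, B1–B3, B2–B4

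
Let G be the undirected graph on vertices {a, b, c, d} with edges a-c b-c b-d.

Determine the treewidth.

1

A width-1 tree decomposition is:
Bags: B1 = {b, d}  B2 = {b, c}  B3 = {a, c}
Tree: B1–B2, B2–B3
The largest bag has 2 vertices, giving width 1; this decomposition certifies tw(G) ≤ 1. G has an edge, so its treewidth is at least 1. The upper and lower bounds meet at 1, so that is the treewidth.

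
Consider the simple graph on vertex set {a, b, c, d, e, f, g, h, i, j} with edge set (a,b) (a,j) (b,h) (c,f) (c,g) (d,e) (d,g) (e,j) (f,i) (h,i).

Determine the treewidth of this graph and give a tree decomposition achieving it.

Each bag holds 3 vertices, so the decomposition has width 2, which upper-bounds the treewidth. For the lower bound, G contains the cycle h–b–a–j–e–d–g–c–f–i–h, so G is not a forest; only forests have treewidth ≤ 1, hence tw(G) ≥ 2. The upper and lower bounds meet at 2, so that is the treewidth.

Treewidth 2.
One such decomposition:
Bags: B1 = {a, b, h}  B2 = {a, h, j}  B3 = {e, h, j}  B4 = {d, e, h}  B5 = {d, g, h}  B6 = {c, g, h}  B7 = {c, f, h}  B8 = {f, h, i}
Tree: B1–B2, B2–B3, B3–B4, B4–B5, B5–B6, B6–B7, B7–B8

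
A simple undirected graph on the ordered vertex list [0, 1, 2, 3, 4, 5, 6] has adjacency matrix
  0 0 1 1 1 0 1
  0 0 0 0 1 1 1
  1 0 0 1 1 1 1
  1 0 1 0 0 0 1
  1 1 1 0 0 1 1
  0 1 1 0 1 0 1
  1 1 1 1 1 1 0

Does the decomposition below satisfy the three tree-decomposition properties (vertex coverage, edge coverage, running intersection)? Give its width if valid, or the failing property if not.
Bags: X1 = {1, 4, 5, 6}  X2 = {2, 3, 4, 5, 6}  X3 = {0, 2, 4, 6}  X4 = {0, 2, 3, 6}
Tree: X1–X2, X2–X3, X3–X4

No — bags containing vertex 3 are not connected in the tree.

A tree decomposition must satisfy three properties: every vertex lies in some bag; for every edge, both endpoints lie together in some bag; and for every vertex, the bags containing it form a connected subtree. Here bags containing vertex 3 are not connected in the tree, so the decomposition is invalid.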